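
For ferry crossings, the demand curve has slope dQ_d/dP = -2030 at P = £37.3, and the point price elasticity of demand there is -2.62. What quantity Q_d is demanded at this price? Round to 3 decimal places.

28900.382

Ed = (dQ_d/dP)·(P/Q_d) ⇒ Q_d = (dQ_d/dP)·P/Ed = (-2030)·37.3/(-2.62) = 28900.38167…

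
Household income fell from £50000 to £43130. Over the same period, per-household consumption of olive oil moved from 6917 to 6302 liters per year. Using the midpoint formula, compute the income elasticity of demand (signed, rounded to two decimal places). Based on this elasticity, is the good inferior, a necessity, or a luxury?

%ΔQ = (6302 − 6917)/[( 6917 + 6302)/2] = -615/6609.5 = -0.093047…
%ΔIncome = (43130 − 50000)/[( 50000 + 43130)/2] = -6870/46565 = -0.147535…
E_income = (-615/6609.5) / (-6870/46565) = 0.6306…
0 < E_income < 1 ⇒ normal good, necessity.

0.63; necessity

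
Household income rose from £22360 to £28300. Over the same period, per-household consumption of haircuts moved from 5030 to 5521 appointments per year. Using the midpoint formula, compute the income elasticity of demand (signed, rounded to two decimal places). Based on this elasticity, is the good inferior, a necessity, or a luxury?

0.40; necessity

%ΔQ = (5521 − 5030)/[( 5030 + 5521)/2] = 491/5275.5 = 0.093071…
%ΔIncome = (28300 − 22360)/[( 22360 + 28300)/2] = 5940/25330 = 0.234504…
E_income = (491/5275.5) / (5940/25330) = 0.3968…
0 < E_income < 1 ⇒ normal good, necessity.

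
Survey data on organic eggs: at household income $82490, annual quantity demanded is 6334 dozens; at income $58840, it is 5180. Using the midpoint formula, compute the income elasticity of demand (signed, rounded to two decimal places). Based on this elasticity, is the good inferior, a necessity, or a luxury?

%ΔQ = (5180 − 6334)/[( 6334 + 5180)/2] = -1154/5757 = -0.200451…
%ΔIncome = (58840 − 82490)/[( 82490 + 58840)/2] = -23650/70665 = -0.334677…
E_income = (-1154/5757) / (-23650/70665) = 0.5989…
0 < E_income < 1 ⇒ normal good, necessity.

0.60; necessity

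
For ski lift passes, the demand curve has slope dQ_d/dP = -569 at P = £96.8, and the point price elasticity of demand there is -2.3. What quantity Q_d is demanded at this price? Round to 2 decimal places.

Ed = (dQ_d/dP)·(P/Q_d) ⇒ Q_d = (dQ_d/dP)·P/Ed = (-569)·96.8/(-2.3) = 23947.4782…

23947.48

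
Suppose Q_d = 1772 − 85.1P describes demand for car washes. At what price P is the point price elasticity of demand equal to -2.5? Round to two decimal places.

Ed = −85.1P/(1772 − 85.1P). Set this equal to -2.5:
85.1P = 2.5·(1772 − 85.1P) ⇒ 85.1P(1 + 2.5) = 2.5·1772
P = 2.5·1772 / (85.1·3.5) = 14.8732…

14.87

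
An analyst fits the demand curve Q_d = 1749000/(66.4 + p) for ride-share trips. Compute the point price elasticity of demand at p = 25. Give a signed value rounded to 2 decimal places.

dQ_d/dp = −1749000/(66.4 + p)² = -209.362. At p = 25, Q_d = 19135.7.
Ed = (dQ_d/dp)·(p/Q_d) = (-209.362) × (25/19135.7) = -0.2735…

-0.27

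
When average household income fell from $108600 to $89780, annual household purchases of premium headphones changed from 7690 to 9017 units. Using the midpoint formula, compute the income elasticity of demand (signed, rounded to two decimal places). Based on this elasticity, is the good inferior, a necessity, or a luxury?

-0.84; inferior

%ΔQ = (9017 − 7690)/[( 7690 + 9017)/2] = 1327/8353.5 = 0.158855…
%ΔIncome = (89780 − 108600)/[( 108600 + 89780)/2] = -18820/99190 = -0.189736…
E_income = (1327/8353.5) / (-18820/99190) = -0.8372…
E_income < 0 ⇒ inferior good.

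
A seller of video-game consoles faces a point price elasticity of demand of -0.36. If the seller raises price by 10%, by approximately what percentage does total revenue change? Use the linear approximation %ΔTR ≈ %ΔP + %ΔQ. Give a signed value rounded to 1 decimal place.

+6.4%

%ΔQ ≈ Ed × %ΔP = (-0.36) × (+10%) = -3.6000%
%ΔTR ≈ %ΔP + %ΔQ = (+10%) + (-3.6000%) = +6.4000%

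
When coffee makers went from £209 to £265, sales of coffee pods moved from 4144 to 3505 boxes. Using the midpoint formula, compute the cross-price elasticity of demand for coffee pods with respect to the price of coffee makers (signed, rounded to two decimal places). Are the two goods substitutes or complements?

-0.71; complements

%ΔQ_{coffee pods} = (3505 − 4144)/avg = -639/3824.5 = -0.167080…
%ΔP_{coffee makers} = (265 − 209)/avg = 56/237 = 0.236286…
E_cross = (-639/3824.5) / (56/237) = -0.7071…
E_cross < 0 ⇒ the goods are complements.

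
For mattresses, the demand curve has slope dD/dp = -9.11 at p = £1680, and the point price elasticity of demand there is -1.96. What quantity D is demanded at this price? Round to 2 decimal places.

7808.57

Ed = (dD/dp)·(p/D) ⇒ D = (dD/dp)·p/Ed = (-9.11)·1680/(-1.96) = 7808.5714…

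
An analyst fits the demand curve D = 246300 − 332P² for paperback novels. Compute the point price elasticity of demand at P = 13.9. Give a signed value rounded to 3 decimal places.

-0.704

dD/dP = −2·332·P = -9229.6. At P = 13.9, D = 182154.28.
Ed = (dD/dP)·(P/D) = (-9229.6) × (13.9/182154.28) = -0.70430…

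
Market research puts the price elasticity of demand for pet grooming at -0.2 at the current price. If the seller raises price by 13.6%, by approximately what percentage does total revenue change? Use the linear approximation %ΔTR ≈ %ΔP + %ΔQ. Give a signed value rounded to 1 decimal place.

%ΔQ ≈ Ed × %ΔP = (-0.2) × (+13.6%) = -2.7200%
%ΔTR ≈ %ΔP + %ΔQ = (+13.6%) + (-2.7200%) = +10.8800%

+10.9%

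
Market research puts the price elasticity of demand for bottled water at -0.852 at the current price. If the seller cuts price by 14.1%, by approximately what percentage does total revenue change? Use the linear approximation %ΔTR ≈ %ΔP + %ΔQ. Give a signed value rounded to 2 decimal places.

-2.09%

%ΔQ ≈ Ed × %ΔP = (-0.852) × (-14.1%) = +12.0132%
%ΔTR ≈ %ΔP + %ΔQ = (-14.1%) + (+12.0132%) = -2.0868%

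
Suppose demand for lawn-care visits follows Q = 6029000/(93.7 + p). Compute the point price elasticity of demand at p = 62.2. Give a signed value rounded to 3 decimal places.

-0.399

dQ/dp = −6029000/(93.7 + p)² = -248.058. At p = 62.2, Q = 38672.2.
Ed = (dQ/dp)·(p/Q) = (-248.058) × (62.2/38672.2) = -0.39897…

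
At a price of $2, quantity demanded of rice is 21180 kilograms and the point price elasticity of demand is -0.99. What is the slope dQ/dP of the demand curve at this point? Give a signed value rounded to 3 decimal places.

-10484.100

Ed = (dQ/dP)·(P/Q) ⇒ dQ/dP = Ed·Q/P = (-0.99)·21180/2 = -10484.1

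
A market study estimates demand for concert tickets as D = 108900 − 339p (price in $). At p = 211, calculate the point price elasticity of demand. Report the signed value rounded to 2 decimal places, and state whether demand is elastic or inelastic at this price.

dD/dp = −339. At p = 211, D = 108900 − 339(211) = 37371.
Ed = (dD/dp)·(p/D) = −339 × (211/37371) = -1.9140…
|Ed| = 1.91 > 1, so demand is elastic.

-1.91; elastic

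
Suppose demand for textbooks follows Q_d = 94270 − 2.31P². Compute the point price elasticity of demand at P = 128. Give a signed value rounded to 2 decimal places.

dQ_d/dP = −2·2.31·P = -591.36. At P = 128, Q_d = 56422.96.
Ed = (dQ_d/dP)·(P/Q_d) = (-591.36) × (128/56422.96) = -1.3415…

-1.34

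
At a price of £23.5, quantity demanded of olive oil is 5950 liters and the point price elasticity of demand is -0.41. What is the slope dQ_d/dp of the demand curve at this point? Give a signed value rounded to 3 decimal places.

-103.809

Ed = (dQ_d/dp)·(p/Q_d) ⇒ dQ_d/dp = Ed·Q_d/p = (-0.41)·5950/23.5 = -103.80851…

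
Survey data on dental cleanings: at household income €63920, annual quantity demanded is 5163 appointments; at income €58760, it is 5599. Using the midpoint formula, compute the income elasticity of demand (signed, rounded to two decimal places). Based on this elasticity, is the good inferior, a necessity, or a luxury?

%ΔQ = (5599 − 5163)/[( 5163 + 5599)/2] = 436/5381 = 0.081025…
%ΔIncome = (58760 − 63920)/[( 63920 + 58760)/2] = -5160/61340 = -0.084121…
E_income = (436/5381) / (-5160/61340) = -0.9632…
E_income < 0 ⇒ inferior good.

-0.96; inferior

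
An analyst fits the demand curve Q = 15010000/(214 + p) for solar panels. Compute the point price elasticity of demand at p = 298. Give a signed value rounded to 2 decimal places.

dQ/dp = −15010000/(214 + p)² = -57.2586. At p = 298, Q = 29316.4.
Ed = (dQ/dp)·(p/Q) = (-57.2586) × (298/29316.4) = -0.5820…

-0.58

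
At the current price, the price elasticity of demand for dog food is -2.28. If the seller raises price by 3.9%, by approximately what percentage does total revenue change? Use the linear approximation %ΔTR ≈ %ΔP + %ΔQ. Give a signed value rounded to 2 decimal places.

-4.99%

%ΔQ ≈ Ed × %ΔP = (-2.28) × (+3.9%) = -8.8920%
%ΔTR ≈ %ΔP + %ΔQ = (+3.9%) + (-8.8920%) = -4.9920%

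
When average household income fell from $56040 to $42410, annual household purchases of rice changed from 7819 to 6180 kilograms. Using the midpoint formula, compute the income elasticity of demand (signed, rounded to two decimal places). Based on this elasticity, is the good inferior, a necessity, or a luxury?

0.85; necessity

%ΔQ = (6180 − 7819)/[( 7819 + 6180)/2] = -1639/6999.5 = -0.234159…
%ΔIncome = (42410 − 56040)/[( 56040 + 42410)/2] = -13630/49225 = -0.276891…
E_income = (-1639/6999.5) / (-13630/49225) = 0.8456…
0 < E_income < 1 ⇒ normal good, necessity.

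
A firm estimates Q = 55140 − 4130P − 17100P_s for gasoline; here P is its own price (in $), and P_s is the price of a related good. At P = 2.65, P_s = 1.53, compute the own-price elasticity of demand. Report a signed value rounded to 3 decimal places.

-0.607

At the given values, Q = 55140 − 4130(2.65) − 17100(1.53) = 18032.5.
∂Q/∂P = −4130.
E = (-4130) × (2.65/18032.5) = -0.60693…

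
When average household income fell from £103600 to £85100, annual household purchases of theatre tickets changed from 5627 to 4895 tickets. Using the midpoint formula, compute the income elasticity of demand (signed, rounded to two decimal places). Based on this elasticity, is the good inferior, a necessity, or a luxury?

%ΔQ = (4895 − 5627)/[( 5627 + 4895)/2] = -732/5261 = -0.139137…
%ΔIncome = (85100 − 103600)/[( 103600 + 85100)/2] = -18500/94350 = -0.196078…
E_income = (-732/5261) / (-18500/94350) = 0.7095…
0 < E_income < 1 ⇒ normal good, necessity.

0.71; necessity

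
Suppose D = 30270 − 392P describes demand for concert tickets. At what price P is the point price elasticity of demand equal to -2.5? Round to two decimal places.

55.16

Ed = −392P/(30270 − 392P). Set this equal to -2.5:
392P = 2.5·(30270 − 392P) ⇒ 392P(1 + 2.5) = 2.5·30270
P = 2.5·30270 / (392·3.5) = 55.1567…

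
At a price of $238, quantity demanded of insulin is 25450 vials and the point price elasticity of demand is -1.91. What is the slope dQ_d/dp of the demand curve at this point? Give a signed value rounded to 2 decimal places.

Ed = (dQ_d/dp)·(p/Q_d) ⇒ dQ_d/dp = Ed·Q_d/p = (-1.91)·25450/238 = -204.2415…

-204.24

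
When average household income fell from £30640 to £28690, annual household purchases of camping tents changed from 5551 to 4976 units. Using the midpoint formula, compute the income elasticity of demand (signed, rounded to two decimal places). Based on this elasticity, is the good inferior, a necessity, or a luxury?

1.66; luxury

%ΔQ = (4976 − 5551)/[( 5551 + 4976)/2] = -575/5263.5 = -0.109242…
%ΔIncome = (28690 − 30640)/[( 30640 + 28690)/2] = -1950/29665 = -0.065734…
E_income = (-575/5263.5) / (-1950/29665) = 1.6618…
E_income > 1 ⇒ normal good, luxury.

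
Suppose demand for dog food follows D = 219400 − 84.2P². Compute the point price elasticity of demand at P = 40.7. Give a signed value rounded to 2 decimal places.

-3.49

dD/dP = −2·84.2·P = -6853.88. At P = 40.7, D = 79923.542.
Ed = (dD/dP)·(P/D) = (-6853.88) × (40.7/79923.542) = -3.4902…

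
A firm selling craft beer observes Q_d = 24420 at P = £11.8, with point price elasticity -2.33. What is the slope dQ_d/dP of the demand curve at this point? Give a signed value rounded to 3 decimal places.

-4821.915

Ed = (dQ_d/dP)·(P/Q_d) ⇒ dQ_d/dP = Ed·Q_d/P = (-2.33)·24420/11.8 = -4821.91525…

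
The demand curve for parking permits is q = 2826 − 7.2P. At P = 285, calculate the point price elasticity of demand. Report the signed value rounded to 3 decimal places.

-2.651

dq/dP = −7.2. At P = 285, q = 2826 − 7.2(285) = 774.
Ed = (dq/dP)·(P/q) = −7.2 × (285/774) = -2.65116…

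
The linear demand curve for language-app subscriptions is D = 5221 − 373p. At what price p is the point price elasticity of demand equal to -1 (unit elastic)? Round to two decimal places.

Ed = −373p/(5221 − 373p). Set this equal to -1:
373p = 1·(5221 − 373p) ⇒ 373p(1 + 1) = 1·5221
p = 1·5221 / (373·2) = 6.9986…

7.00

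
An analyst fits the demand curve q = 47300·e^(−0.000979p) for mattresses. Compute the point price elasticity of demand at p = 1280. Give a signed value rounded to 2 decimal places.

dq/dp = −0.000979·q = -13.2258. At p = 1280, q = 13509.5.
Ed = (dq/dp)·(p/q) = (-13.2258) × (1280/13509.5) = -1.2531…

-1.25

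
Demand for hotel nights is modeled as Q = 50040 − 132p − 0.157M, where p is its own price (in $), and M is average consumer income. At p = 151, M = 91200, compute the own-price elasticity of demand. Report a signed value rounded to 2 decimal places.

-1.26

At the given values, Q = 50040 − 132(151) − 0.157(91200) = 15789.6.
∂Q/∂p = −132.
E = (-132) × (151/15789.6) = -1.2623…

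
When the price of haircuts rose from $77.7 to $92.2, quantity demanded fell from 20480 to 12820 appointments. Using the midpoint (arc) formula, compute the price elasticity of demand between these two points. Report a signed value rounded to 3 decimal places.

%ΔQ = (12820 − 20480) / [(20480 + 12820)/2] = -7660/16650 = -0.460060…
%ΔP = (92.2 − 77.7) / [(77.7 + 92.2)/2] = 14.5/84.95 = 0.170688…
Arc Ed = %ΔQ / %ΔP = (-7660/16650) / (14.5/84.95) = -2.69531…

-2.695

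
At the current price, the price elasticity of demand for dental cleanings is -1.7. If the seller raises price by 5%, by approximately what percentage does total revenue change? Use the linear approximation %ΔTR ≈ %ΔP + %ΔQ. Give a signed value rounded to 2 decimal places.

-3.50%

%ΔQ ≈ Ed × %ΔP = (-1.7) × (+5%) = -8.5000%
%ΔTR ≈ %ΔP + %ΔQ = (+5%) + (-8.5000%) = -3.5000%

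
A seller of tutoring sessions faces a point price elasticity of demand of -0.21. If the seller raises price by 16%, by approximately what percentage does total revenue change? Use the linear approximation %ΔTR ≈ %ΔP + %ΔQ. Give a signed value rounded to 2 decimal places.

+12.64%

%ΔQ ≈ Ed × %ΔP = (-0.21) × (+16%) = -3.3600%
%ΔTR ≈ %ΔP + %ΔQ = (+16%) + (-3.3600%) = +12.6400%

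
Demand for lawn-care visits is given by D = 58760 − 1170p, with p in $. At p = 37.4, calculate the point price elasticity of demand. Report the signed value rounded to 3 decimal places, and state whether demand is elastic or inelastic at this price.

dD/dp = −1170. At p = 37.4, D = 58760 − 1170(37.4) = 15002.
Ed = (dD/dp)·(p/D) = −1170 × (37.4/15002) = -2.91681…
|Ed| = 2.917 > 1, so demand is elastic.

-2.917; elastic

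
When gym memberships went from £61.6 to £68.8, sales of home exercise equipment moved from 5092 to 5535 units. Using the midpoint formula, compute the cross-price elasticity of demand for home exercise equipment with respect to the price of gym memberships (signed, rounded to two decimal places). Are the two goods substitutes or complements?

%ΔQ_{home exercise equipment} = (5535 − 5092)/avg = 443/5313.5 = 0.083372…
%ΔP_{gym memberships} = (68.8 − 61.6)/avg = 7.2/65.2 = 0.110429…
E_cross = (443/5313.5) / (7.2/65.2) = 0.7549…
E_cross > 0 ⇒ the goods are substitutes.

0.75; substitutes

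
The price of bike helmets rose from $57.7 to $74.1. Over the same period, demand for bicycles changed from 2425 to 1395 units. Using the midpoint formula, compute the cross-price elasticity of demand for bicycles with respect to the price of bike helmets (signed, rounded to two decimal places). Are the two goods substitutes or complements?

%ΔQ_{bicycles} = (1395 − 2425)/avg = -1030/1910 = -0.539267…
%ΔP_{bike helmets} = (74.1 − 57.7)/avg = 16.4/65.9 = 0.248861…
E_cross = (-1030/1910) / (16.4/65.9) = -2.1669…
E_cross < 0 ⇒ the goods are complements.

-2.17; complements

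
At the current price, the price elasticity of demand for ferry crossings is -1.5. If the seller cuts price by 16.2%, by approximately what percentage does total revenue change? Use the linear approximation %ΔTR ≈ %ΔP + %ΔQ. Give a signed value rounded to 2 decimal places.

+8.10%

%ΔQ ≈ Ed × %ΔP = (-1.5) × (-16.2%) = +24.3000%
%ΔTR ≈ %ΔP + %ΔQ = (-16.2%) + (+24.3000%) = +8.1000%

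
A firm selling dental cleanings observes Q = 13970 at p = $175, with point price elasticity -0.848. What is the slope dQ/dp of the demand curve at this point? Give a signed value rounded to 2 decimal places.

Ed = (dQ/dp)·(p/Q) ⇒ dQ/dp = Ed·Q/p = (-0.848)·13970/175 = -67.6946…

-67.69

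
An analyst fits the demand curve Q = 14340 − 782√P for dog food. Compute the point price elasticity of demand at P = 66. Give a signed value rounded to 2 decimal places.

-0.40

dQ/dP = −782/(2√P) = -48.1288. At P = 66, Q = 7987.
Ed = (dQ/dP)·(P/Q) = (-48.1288) × (66/7987) = -0.3977…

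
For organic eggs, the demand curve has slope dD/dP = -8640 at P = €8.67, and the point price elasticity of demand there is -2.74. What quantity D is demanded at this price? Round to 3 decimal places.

Ed = (dD/dP)·(P/D) ⇒ D = (dD/dP)·P/Ed = (-8640)·8.67/(-2.74) = 27338.97810…

27338.978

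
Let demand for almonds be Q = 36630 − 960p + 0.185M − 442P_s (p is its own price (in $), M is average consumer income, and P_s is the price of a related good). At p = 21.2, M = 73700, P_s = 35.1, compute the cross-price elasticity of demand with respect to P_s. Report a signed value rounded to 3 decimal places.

-1.078

At the given values, Q = 36630 − 960(21.2) + 0.185(73700) − 442(35.1) = 14398.3.
∂Q/∂P_s = -442.
E = (-442) × (35.1/14398.3) = -1.07750…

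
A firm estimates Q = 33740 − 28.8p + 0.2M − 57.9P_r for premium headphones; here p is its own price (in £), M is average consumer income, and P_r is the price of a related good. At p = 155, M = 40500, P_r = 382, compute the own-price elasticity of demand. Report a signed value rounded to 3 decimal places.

-0.293

At the given values, Q = 33740 − 28.8(155) + 0.2(40500) − 57.9(382) = 15258.2.
∂Q/∂p = −28.8.
E = (-28.8) × (155/15258.2) = -0.29256…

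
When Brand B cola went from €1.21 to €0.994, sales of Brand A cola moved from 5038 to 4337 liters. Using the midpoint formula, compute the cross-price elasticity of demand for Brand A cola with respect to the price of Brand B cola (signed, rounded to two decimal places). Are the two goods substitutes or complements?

%ΔQ_{Brand A cola} = (4337 − 5038)/avg = -701/4687.5 = -0.149546…
%ΔP_{Brand B cola} = (0.994 − 1.21)/avg = -0.216/1.102 = -0.196007…
E_cross = (-701/4687.5) / (-0.216/1.102) = 0.7629…
E_cross > 0 ⇒ the goods are substitutes.

0.76; substitutes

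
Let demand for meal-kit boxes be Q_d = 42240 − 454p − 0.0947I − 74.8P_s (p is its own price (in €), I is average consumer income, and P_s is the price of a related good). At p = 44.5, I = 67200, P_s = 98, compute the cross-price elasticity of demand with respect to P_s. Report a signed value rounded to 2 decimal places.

At the given values, Q_d = 42240 − 454(44.5) − 0.0947(67200) − 74.8(98) = 8342.76.
∂Q_d/∂P_s = -74.8.
E = (-74.8) × (98/8342.76) = -0.8786…

-0.88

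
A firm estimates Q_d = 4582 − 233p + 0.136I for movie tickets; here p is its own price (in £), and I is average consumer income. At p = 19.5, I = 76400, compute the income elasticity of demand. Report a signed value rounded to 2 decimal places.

At the given values, Q_d = 4582 − 233(19.5) + 0.136(76400) = 10428.9.
∂Q_d/∂I = 0.136.
E = (0.136) × (76400/10428.9) = 0.9963…

1.00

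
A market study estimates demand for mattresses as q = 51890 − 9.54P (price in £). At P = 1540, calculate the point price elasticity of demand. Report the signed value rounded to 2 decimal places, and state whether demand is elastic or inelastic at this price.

dq/dP = −9.54. At P = 1540, q = 51890 − 9.54(1540) = 37198.4.
Ed = (dq/dP)·(P/q) = −9.54 × (1540/37198.4) = -0.3949…
|Ed| = 0.39 < 1, so demand is inelastic.

-0.39; inelastic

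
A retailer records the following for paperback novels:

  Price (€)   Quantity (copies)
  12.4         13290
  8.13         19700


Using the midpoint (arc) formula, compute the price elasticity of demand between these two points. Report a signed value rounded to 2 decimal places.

%ΔQ = (19700 − 13290) / [(13290 + 19700)/2] = 6410/16495 = 0.388602…
%ΔP = (8.13 − 12.4) / [(12.4 + 8.13)/2] = -4.27/10.265 = -0.415976…
Arc Ed = %ΔQ / %ΔP = (6410/16495) / (-4.27/10.265) = -0.9341…

-0.93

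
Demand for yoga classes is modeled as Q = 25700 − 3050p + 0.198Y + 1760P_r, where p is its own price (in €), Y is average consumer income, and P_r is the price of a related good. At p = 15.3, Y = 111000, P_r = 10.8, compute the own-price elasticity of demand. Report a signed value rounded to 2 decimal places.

At the given values, Q = 25700 − 3050(15.3) + 0.198(111000) + 1760(10.8) = 20021.
∂Q/∂p = −3050.
E = (-3050) × (15.3/20021) = -2.3308…

-2.33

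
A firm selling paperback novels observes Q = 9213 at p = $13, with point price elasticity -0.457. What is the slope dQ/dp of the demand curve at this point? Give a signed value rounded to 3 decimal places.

-323.872

Ed = (dQ/dp)·(p/Q) ⇒ dQ/dp = Ed·Q/p = (-0.457)·9213/13 = -323.87238…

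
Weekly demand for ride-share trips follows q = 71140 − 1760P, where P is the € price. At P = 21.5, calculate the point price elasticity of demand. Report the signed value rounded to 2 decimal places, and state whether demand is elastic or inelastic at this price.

dq/dP = −1760. At P = 21.5, q = 71140 − 1760(21.5) = 33300.
Ed = (dq/dP)·(P/q) = −1760 × (21.5/33300) = -1.1363…
|Ed| = 1.14 > 1, so demand is elastic.

-1.14; elastic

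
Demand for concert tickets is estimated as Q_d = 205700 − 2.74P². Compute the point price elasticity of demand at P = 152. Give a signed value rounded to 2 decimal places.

dQ_d/dP = −2·2.74·P = -832.96. At P = 152, Q_d = 142395.04.
Ed = (dQ_d/dP)·(P/Q_d) = (-832.96) × (152/142395.04) = -0.8891…

-0.89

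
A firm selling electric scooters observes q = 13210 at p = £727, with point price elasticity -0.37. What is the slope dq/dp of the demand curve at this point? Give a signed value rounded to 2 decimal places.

-6.72

Ed = (dq/dp)·(p/q) ⇒ dq/dp = Ed·q/p = (-0.37)·13210/727 = -6.7231…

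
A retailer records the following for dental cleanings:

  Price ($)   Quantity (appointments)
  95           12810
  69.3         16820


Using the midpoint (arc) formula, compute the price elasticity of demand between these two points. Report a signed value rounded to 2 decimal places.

%ΔQ = (16820 − 12810) / [(12810 + 16820)/2] = 4010/14815 = 0.270671…
%ΔP = (69.3 − 95) / [(95 + 69.3)/2] = -25.7/82.15 = -0.312842…
Arc Ed = %ΔQ / %ΔP = (4010/14815) / (-25.7/82.15) = -0.8652…

-0.87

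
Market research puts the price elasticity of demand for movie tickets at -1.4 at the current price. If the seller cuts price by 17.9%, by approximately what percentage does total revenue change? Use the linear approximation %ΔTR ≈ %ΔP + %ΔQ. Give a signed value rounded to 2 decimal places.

%ΔQ ≈ Ed × %ΔP = (-1.4) × (-17.9%) = +25.0600%
%ΔTR ≈ %ΔP + %ΔQ = (-17.9%) + (+25.0600%) = +7.1600%

+7.16%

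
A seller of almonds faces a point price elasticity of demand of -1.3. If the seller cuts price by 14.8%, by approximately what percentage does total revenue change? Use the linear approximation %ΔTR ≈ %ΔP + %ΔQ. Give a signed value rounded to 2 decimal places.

+4.44%

%ΔQ ≈ Ed × %ΔP = (-1.3) × (-14.8%) = +19.2400%
%ΔTR ≈ %ΔP + %ΔQ = (-14.8%) + (+19.2400%) = +4.4400%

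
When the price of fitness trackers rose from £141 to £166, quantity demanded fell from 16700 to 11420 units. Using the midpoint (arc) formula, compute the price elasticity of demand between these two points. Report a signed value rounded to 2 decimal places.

-2.31

%ΔQ = (11420 − 16700) / [(16700 + 11420)/2] = -5280/14060 = -0.375533…
%ΔP = (166 − 141) / [(141 + 166)/2] = 25/153.5 = 0.162866…
Arc Ed = %ΔQ / %ΔP = (-5280/14060) / (25/153.5) = -2.3057…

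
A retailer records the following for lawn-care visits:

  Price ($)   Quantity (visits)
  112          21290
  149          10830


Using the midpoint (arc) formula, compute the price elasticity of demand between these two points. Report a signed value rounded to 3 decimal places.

%ΔQ = (10830 − 21290) / [(21290 + 10830)/2] = -10460/16060 = -0.651307…
%ΔP = (149 − 112) / [(112 + 149)/2] = 37/130.5 = 0.283524…
Arc Ed = %ΔQ / %ΔP = (-10460/16060) / (37/130.5) = -2.29717…

-2.297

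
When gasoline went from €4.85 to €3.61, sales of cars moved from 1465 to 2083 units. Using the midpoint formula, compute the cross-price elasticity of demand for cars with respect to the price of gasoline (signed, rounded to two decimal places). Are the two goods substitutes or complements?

%ΔQ_{cars} = (2083 − 1465)/avg = 618/1774 = 0.348365…
%ΔP_{gasoline} = (3.61 − 4.85)/avg = -1.24/4.23 = -0.293144…
E_cross = (618/1774) / (-1.24/4.23) = -1.1883…
E_cross < 0 ⇒ the goods are complements.

-1.19; complements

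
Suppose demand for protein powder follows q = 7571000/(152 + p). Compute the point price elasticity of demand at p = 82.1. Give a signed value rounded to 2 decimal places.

dq/dp = −7571000/(152 + p)² = -138.15. At p = 82.1, q = 32340.9.
Ed = (dq/dp)·(p/q) = (-138.15) × (82.1/32340.9) = -0.3507…

-0.35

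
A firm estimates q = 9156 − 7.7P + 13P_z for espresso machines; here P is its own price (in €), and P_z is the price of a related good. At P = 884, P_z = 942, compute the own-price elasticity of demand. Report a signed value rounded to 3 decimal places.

At the given values, q = 9156 − 7.7(884) + 13(942) = 14595.2.
∂q/∂P = −7.7.
E = (-7.7) × (884/14595.2) = -0.46637…

-0.466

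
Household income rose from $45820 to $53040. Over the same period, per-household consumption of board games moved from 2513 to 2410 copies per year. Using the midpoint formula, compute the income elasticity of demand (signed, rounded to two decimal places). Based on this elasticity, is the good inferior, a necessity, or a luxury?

-0.29; inferior

%ΔQ = (2410 − 2513)/[( 2513 + 2410)/2] = -103/2461.5 = -0.041844…
%ΔIncome = (53040 − 45820)/[( 45820 + 53040)/2] = 7220/49430 = 0.146065…
E_income = (-103/2461.5) / (7220/49430) = -0.2864…
E_income < 0 ⇒ inferior good.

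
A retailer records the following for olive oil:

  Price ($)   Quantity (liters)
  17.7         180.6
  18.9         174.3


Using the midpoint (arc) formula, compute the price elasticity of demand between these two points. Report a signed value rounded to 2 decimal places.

%ΔQ = (174.3 − 180.6) / [(180.6 + 174.3)/2] = -6.3/177.45 = -0.035502…
%ΔP = (18.9 − 17.7) / [(17.7 + 18.9)/2] = 1.2/18.3 = 0.065573…
Arc Ed = %ΔQ / %ΔP = (-6.3/177.45) / (1.2/18.3) = -0.5414…

-0.54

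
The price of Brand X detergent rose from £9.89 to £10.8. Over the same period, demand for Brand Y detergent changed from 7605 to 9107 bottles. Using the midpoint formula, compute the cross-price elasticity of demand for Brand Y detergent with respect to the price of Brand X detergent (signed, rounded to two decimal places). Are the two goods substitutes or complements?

%ΔQ_{Brand Y detergent} = (9107 − 7605)/avg = 1502/8356 = 0.179751…
%ΔP_{Brand X detergent} = (10.8 − 9.89)/avg = 0.91/10.345 = 0.087965…
E_cross = (1502/8356) / (0.91/10.345) = 2.0434…
E_cross > 0 ⇒ the goods are substitutes.

2.04; substitutes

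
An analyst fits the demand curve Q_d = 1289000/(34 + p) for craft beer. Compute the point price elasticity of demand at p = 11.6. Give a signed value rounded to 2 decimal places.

-0.25

dQ_d/dp = −1289000/(34 + p)² = -619.902. At p = 11.6, Q_d = 28267.5.
Ed = (dQ_d/dp)·(p/Q_d) = (-619.902) × (11.6/28267.5) = -0.2543…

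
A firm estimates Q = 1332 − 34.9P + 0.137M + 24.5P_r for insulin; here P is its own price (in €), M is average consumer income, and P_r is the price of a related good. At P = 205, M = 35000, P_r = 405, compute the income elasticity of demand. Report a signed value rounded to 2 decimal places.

At the given values, Q = 1332 − 34.9(205) + 0.137(35000) + 24.5(405) = 8895.
∂Q/∂M = 0.137.
E = (0.137) × (35000/8895) = 0.5390…

0.54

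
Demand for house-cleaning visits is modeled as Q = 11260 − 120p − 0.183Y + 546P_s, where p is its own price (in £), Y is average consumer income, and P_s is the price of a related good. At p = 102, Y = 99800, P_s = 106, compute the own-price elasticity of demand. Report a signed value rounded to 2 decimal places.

At the given values, Q = 11260 − 120(102) − 0.183(99800) + 546(106) = 38632.6.
∂Q/∂p = −120.
E = (-120) × (102/38632.6) = -0.3168…

-0.32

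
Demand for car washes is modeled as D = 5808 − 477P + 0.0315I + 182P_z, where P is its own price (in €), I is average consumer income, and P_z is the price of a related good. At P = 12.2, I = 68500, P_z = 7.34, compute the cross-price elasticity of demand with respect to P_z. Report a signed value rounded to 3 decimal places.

0.384

At the given values, D = 5808 − 477(12.2) + 0.0315(68500) + 182(7.34) = 3482.23.
∂D/∂P_z = 182.
E = (182) × (7.34/3482.23) = 0.38362…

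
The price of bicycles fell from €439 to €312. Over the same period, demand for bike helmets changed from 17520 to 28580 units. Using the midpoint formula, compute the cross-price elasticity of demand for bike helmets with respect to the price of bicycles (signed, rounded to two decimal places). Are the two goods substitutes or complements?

-1.42; complements

%ΔQ_{bike helmets} = (28580 − 17520)/avg = 11060/23050 = 0.479826…
%ΔP_{bicycles} = (312 − 439)/avg = -127/375.5 = -0.338215…
E_cross = (11060/23050) / (-127/375.5) = -1.4186…
E_cross < 0 ⇒ the goods are complements.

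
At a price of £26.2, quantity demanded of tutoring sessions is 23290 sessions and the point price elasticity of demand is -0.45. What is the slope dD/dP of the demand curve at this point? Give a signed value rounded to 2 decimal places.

Ed = (dD/dP)·(P/D) ⇒ dD/dP = Ed·D/P = (-0.45)·23290/26.2 = -400.0190…

-400.02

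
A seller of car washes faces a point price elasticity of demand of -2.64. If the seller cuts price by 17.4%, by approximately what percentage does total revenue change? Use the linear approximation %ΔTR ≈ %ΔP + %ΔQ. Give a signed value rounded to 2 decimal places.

+28.54%

%ΔQ ≈ Ed × %ΔP = (-2.64) × (-17.4%) = +45.9360%
%ΔTR ≈ %ΔP + %ΔQ = (-17.4%) + (+45.9360%) = +28.5360%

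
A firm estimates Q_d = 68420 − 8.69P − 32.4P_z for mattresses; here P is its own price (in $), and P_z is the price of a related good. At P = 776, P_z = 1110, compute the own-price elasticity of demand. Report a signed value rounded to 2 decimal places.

-0.26

At the given values, Q_d = 68420 − 8.69(776) − 32.4(1110) = 25712.56.
∂Q_d/∂P = −8.69.
E = (-8.69) × (776/25712.56) = -0.2622…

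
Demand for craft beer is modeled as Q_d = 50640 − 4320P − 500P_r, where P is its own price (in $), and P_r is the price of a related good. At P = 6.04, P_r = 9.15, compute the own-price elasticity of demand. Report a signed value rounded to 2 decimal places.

-1.31

At the given values, Q_d = 50640 − 4320(6.04) − 500(9.15) = 19972.2.
∂Q_d/∂P = −4320.
E = (-4320) × (6.04/19972.2) = -1.3064…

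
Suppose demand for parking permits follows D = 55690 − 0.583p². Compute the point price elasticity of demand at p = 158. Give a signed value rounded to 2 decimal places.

-0.71

dD/dp = −2·0.583·p = -184.228. At p = 158, D = 41135.988.
Ed = (dD/dp)·(p/D) = (-184.228) × (158/41135.988) = -0.7076…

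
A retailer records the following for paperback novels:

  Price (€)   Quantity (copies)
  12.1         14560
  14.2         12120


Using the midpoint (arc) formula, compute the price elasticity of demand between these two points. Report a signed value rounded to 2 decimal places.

-1.15

%ΔQ = (12120 − 14560) / [(14560 + 12120)/2] = -2440/13340 = -0.182908…
%ΔP = (14.2 − 12.1) / [(12.1 + 14.2)/2] = 2.1/13.15 = 0.159695…
Arc Ed = %ΔQ / %ΔP = (-2440/13340) / (2.1/13.15) = -1.1453…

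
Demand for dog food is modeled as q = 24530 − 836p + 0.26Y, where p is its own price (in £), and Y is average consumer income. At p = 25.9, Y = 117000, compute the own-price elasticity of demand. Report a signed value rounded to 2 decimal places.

-0.65

At the given values, q = 24530 − 836(25.9) + 0.26(117000) = 33297.6.
∂q/∂p = −836.
E = (-836) × (25.9/33297.6) = -0.6502…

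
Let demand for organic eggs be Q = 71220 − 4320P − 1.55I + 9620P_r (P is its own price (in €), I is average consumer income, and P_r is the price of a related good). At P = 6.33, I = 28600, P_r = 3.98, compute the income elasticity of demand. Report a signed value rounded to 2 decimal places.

-1.17

At the given values, Q = 71220 − 4320(6.33) − 1.55(28600) + 9620(3.98) = 37832.
∂Q/∂I = -1.55.
E = (-1.55) × (28600/37832) = -1.1717…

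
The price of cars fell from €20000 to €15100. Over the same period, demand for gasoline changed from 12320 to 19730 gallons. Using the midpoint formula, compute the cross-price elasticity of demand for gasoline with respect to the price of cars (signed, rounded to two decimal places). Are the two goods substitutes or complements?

%ΔQ_{gasoline} = (19730 − 12320)/avg = 7410/16025 = 0.462402…
%ΔP_{cars} = (15100 − 20000)/avg = -4900/17550 = -0.279202…
E_cross = (7410/16025) / (-4900/17550) = -1.6561…
E_cross < 0 ⇒ the goods are complements.

-1.66; complements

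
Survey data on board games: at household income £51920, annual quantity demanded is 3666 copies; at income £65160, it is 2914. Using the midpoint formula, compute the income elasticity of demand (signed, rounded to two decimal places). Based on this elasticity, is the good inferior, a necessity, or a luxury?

-1.01; inferior

%ΔQ = (2914 − 3666)/[( 3666 + 2914)/2] = -752/3290 = -0.228571…
%ΔIncome = (65160 − 51920)/[( 51920 + 65160)/2] = 13240/58540 = 0.226170…
E_income = (-752/3290) / (13240/58540) = -1.0106…
E_income < 0 ⇒ inferior good.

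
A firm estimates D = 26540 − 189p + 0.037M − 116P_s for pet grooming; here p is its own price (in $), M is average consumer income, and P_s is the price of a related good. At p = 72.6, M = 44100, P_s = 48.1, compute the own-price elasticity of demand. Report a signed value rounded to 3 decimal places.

At the given values, D = 26540 − 189(72.6) + 0.037(44100) − 116(48.1) = 8870.7.
∂D/∂p = −189.
E = (-189) × (72.6/8870.7) = -1.54682…

-1.547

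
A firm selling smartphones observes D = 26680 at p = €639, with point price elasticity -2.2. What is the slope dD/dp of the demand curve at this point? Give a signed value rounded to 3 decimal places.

-91.856

Ed = (dD/dp)·(p/D) ⇒ dD/dp = Ed·D/p = (-2.2)·26680/639 = -91.85602…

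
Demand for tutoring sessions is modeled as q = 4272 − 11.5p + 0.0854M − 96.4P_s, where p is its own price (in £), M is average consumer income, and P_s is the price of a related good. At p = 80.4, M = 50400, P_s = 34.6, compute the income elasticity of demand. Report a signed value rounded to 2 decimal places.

At the given values, q = 4272 − 11.5(80.4) + 0.0854(50400) − 96.4(34.6) = 4316.12.
∂q/∂M = 0.0854.
E = (0.0854) × (50400/4316.12) = 0.9972…

1.00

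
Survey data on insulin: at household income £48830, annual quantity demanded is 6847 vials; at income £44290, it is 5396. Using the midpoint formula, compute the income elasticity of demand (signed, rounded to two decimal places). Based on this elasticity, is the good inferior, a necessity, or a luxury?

2.43; luxury

%ΔQ = (5396 − 6847)/[( 6847 + 5396)/2] = -1451/6121.5 = -0.237033…
%ΔIncome = (44290 − 48830)/[( 48830 + 44290)/2] = -4540/46560 = -0.097508…
E_income = (-1451/6121.5) / (-4540/46560) = 2.4308…
E_income > 1 ⇒ normal good, luxury.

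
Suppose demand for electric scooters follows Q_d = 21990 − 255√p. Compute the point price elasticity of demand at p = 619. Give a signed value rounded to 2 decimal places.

dQ_d/dp = −255/(2√p) = -5.12466. At p = 619, Q_d = 15645.7.
Ed = (dQ_d/dp)·(p/Q_d) = (-5.12466) × (619/15645.7) = -0.2027…

-0.20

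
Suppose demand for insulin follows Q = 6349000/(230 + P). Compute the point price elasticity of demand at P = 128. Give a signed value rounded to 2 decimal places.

-0.36

dQ/dP = −6349000/(230 + P)² = -49.5381. At P = 128, Q = 17734.6.
Ed = (dQ/dP)·(P/Q) = (-49.5381) × (128/17734.6) = -0.3575…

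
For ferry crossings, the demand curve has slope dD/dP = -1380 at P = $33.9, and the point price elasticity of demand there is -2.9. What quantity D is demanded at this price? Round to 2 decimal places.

Ed = (dD/dP)·(P/D) ⇒ D = (dD/dP)·P/Ed = (-1380)·33.9/(-2.9) = 16131.7241…

16131.72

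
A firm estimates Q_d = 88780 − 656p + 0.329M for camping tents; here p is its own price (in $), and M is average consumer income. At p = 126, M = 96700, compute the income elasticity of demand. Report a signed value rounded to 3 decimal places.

At the given values, Q_d = 88780 − 656(126) + 0.329(96700) = 37938.3.
∂Q_d/∂M = 0.329.
E = (0.329) × (96700/37938.3) = 0.83858…

0.839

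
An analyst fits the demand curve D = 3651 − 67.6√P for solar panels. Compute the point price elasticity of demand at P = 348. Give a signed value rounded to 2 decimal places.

-0.26

dD/dP = −67.6/(2√P) = -1.81187. At P = 348, D = 2389.94.
Ed = (dD/dP)·(P/D) = (-1.81187) × (348/2389.94) = -0.2638…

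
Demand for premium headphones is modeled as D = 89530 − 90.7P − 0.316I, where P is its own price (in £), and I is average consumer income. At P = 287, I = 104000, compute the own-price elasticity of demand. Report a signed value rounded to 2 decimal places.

At the given values, D = 89530 − 90.7(287) − 0.316(104000) = 30635.1.
∂D/∂P = −90.7.
E = (-90.7) × (287/30635.1) = -0.8497…

-0.85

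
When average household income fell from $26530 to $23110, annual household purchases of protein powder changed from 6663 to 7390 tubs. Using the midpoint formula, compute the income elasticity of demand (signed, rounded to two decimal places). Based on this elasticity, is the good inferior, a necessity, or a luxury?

-0.75; inferior

%ΔQ = (7390 − 6663)/[( 6663 + 7390)/2] = 727/7026.5 = 0.103465…
%ΔIncome = (23110 − 26530)/[( 26530 + 23110)/2] = -3420/24820 = -0.137792…
E_income = (727/7026.5) / (-3420/24820) = -0.7508…
E_income < 0 ⇒ inferior good.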